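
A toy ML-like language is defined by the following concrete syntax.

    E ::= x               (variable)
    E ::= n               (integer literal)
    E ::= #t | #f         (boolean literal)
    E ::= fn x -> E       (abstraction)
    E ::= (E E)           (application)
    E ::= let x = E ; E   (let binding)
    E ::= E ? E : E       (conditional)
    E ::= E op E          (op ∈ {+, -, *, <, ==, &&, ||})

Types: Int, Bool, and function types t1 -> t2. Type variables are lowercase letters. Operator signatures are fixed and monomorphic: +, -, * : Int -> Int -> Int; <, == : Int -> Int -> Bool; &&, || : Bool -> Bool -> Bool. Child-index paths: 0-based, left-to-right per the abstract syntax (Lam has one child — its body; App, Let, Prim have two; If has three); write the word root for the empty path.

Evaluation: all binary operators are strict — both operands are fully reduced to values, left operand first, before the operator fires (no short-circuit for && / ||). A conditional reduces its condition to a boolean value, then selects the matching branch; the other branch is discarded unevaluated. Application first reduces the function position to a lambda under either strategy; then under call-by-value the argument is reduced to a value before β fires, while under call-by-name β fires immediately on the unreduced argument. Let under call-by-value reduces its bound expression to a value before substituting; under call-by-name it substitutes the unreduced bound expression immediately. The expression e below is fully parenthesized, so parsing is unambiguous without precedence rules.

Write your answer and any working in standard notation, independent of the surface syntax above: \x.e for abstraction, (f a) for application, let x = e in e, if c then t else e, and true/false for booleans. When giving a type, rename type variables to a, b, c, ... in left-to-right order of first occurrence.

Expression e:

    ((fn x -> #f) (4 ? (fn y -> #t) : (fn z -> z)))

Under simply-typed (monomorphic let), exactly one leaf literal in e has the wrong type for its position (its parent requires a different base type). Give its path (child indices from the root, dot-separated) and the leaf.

Answer: 1.0 : 4

Trace:
\x._ : a -> Bool
  unify Int ~ Bool
  FAIL: mismatch Int ~ Bool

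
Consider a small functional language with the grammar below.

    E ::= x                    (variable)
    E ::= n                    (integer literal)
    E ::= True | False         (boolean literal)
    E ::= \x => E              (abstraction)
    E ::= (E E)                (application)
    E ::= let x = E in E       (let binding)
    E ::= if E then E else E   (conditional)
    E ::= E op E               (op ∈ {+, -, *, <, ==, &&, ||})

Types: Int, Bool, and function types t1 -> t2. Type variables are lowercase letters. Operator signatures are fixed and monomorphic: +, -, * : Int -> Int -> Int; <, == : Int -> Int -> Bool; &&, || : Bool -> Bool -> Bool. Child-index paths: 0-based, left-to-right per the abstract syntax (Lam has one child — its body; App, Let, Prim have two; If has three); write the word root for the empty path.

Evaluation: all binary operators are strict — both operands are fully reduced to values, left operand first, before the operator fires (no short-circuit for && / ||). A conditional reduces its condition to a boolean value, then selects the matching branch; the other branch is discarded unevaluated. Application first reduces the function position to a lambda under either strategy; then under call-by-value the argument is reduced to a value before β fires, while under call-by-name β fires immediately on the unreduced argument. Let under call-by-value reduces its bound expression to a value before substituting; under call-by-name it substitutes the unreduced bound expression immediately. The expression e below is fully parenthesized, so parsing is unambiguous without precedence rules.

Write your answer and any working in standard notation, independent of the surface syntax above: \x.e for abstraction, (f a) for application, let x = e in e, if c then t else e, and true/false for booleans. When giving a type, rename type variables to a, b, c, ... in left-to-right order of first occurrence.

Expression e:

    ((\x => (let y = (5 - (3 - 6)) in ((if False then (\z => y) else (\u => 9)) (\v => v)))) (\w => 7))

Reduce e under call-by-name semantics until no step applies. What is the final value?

Answer: 9

Working:
step 0: ((\x.(let y = (5 - (3 - 6)) in ((if false then (\z.y) else (\u.9)) (\v.v)))) (\w.7))
step 1: [beta@root] (let y = (5 - (3 - 6)) in ((if false then (\z.y) else (\u.9)) (\v.v)))
step 2: [let@root] ((if false then (\z.(5 - (3 - 6))) else (\u.9)) (\v.v))
step 3: [if@0] ((\u.9) (\v.v))
step 4: [beta@root] 9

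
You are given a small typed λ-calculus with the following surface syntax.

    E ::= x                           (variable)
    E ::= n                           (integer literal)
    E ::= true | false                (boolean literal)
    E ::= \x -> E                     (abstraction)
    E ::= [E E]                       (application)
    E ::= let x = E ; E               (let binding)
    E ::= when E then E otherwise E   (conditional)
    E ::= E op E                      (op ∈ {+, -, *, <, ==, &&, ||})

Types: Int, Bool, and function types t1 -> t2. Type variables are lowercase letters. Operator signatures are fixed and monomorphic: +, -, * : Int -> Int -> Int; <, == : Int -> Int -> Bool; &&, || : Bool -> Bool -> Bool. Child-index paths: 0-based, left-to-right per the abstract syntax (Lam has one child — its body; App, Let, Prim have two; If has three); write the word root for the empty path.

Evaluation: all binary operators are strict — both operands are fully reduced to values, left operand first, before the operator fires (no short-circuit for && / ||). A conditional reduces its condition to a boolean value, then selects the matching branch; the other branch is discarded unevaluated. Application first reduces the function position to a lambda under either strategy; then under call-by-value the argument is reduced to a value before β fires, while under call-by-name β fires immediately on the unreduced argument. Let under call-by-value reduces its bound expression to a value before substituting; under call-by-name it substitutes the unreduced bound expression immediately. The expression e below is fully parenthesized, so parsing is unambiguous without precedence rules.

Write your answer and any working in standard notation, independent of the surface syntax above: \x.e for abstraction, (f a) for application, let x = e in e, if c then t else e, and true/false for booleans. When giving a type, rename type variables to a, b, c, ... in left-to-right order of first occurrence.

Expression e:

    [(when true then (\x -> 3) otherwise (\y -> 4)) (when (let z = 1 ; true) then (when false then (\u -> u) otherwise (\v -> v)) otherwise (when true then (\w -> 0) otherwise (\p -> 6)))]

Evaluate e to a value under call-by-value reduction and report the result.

Trace:
step 0: ((if true then (\x.3) else (\y.4)) (if (let z = 1 in true) then (if false then (\u.u) else (\v.v)) else (if true then (\w.0) else (\p.6))))
step 1: [if@0] ((\x.3) (if (let z = 1 in true) then (if false then (\u.u) else (\v.v)) else (if true then (\w.0) else (\p.6))))
step 2: [let@1.0] ((\x.3) (if true then (if false then (\u.u) else (\v.v)) else (if true then (\w.0) else (\p.6))))
step 3: [if@1] ((\x.3) (if false then (\u.u) else (\v.v)))
step 4: [if@1] ((\x.3) (\v.v))
step 5: [beta@root] 3

Answer: 3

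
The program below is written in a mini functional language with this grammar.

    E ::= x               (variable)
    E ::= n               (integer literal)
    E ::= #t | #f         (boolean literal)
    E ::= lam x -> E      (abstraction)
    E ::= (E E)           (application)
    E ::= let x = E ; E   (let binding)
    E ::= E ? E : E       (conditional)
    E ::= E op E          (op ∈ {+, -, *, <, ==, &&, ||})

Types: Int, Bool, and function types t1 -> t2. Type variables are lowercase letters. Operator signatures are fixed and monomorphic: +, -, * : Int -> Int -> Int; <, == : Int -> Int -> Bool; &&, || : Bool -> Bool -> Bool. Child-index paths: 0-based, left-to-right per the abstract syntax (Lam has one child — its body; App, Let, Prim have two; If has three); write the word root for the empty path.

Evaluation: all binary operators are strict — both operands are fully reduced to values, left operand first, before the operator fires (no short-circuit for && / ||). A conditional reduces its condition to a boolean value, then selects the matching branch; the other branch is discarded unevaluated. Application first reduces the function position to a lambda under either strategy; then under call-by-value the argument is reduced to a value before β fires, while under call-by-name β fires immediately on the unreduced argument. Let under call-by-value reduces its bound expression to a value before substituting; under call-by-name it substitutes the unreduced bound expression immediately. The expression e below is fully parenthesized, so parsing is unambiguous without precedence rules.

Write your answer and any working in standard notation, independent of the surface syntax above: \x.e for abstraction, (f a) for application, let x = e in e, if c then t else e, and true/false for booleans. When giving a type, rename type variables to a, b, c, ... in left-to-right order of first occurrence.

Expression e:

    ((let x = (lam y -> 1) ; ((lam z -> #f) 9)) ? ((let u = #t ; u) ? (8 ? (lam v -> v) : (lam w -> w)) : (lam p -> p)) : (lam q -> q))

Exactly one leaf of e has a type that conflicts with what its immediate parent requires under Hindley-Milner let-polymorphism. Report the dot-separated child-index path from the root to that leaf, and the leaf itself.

Answer: 1.1.0 : 8

Derivation:
\y._ : a -> Int
let x : forall. a -> Int
\z._ : b -> Bool
  unify b -> Bool ~ Int -> c
  unify b ~ Int
  unify Bool ~ c
_ _ : Bool
  unify Bool ~ Bool
let u : Bool
u : Bool
  unify Bool ~ Bool
  unify Int ~ Bool
  FAIL: mismatch Int ~ Bool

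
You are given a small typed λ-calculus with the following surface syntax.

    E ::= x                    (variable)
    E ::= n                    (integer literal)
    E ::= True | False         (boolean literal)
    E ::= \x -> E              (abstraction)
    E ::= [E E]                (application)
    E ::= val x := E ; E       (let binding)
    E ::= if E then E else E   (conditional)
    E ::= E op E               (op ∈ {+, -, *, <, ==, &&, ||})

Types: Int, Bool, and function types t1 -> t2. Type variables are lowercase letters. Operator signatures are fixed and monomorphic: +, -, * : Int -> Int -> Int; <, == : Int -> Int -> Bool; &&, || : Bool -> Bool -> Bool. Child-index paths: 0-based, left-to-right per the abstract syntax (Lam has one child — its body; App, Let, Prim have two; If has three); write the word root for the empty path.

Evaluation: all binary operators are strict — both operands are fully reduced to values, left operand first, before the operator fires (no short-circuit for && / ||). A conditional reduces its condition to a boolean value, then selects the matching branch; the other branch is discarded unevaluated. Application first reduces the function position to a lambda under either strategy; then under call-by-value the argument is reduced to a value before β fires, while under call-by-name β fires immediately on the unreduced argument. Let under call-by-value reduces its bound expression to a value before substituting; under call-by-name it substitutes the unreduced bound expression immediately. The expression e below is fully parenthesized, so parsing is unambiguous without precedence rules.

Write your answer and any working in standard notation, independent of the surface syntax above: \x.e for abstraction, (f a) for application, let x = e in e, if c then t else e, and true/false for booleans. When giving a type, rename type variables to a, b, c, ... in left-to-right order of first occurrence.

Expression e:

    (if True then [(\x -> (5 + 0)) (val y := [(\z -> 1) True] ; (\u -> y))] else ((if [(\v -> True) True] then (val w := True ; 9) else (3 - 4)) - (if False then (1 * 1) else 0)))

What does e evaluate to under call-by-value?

Working:
step 0: (if true then ((\x.(5 + 0)) (let y = ((\z.1) true) in (\u.y))) else ((if ((\v.true) true) then (let w = true in 9) else (3 - 4)) - (if false then (1 * 1) else 0)))
step 1: [if@root] ((\x.(5 + 0)) (let y = ((\z.1) true) in (\u.y)))
step 2: [beta@1.0] ((\x.(5 + 0)) (let y = 1 in (\u.y)))
step 3: [let@1] ((\x.(5 + 0)) (\u.1))
step 4: [beta@root] (5 + 0)
step 5: [delta@root] 5

Answer: 5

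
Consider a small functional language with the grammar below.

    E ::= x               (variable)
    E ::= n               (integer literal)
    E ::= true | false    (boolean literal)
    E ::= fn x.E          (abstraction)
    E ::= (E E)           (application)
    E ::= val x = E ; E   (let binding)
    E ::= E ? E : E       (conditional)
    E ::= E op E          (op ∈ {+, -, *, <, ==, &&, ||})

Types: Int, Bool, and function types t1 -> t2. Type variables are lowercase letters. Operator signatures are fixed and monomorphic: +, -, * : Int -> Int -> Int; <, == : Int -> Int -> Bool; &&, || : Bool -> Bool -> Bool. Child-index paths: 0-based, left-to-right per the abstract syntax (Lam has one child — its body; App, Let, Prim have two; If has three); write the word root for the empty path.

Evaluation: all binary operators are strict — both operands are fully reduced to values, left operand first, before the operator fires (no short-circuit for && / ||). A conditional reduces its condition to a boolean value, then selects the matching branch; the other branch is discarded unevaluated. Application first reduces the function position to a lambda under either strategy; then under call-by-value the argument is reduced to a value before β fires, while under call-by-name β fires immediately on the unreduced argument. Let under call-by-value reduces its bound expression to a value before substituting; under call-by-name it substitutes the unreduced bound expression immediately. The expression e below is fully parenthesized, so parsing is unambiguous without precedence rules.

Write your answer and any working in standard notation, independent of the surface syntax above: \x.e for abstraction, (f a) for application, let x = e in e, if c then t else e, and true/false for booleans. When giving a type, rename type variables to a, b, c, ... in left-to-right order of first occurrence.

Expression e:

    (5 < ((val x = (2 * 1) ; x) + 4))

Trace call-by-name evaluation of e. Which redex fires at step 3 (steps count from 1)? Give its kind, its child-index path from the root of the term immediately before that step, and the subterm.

Answer: delta at 1 : (2 + 4)

Working:
step 0: (5 < ((let x = (2 * 1) in x) + 4))
step 1: [let@1.0] (5 < ((2 * 1) + 4))
step 2: [delta@1.0] (5 < (2 + 4))
step 3: [delta@1] (5 < 6)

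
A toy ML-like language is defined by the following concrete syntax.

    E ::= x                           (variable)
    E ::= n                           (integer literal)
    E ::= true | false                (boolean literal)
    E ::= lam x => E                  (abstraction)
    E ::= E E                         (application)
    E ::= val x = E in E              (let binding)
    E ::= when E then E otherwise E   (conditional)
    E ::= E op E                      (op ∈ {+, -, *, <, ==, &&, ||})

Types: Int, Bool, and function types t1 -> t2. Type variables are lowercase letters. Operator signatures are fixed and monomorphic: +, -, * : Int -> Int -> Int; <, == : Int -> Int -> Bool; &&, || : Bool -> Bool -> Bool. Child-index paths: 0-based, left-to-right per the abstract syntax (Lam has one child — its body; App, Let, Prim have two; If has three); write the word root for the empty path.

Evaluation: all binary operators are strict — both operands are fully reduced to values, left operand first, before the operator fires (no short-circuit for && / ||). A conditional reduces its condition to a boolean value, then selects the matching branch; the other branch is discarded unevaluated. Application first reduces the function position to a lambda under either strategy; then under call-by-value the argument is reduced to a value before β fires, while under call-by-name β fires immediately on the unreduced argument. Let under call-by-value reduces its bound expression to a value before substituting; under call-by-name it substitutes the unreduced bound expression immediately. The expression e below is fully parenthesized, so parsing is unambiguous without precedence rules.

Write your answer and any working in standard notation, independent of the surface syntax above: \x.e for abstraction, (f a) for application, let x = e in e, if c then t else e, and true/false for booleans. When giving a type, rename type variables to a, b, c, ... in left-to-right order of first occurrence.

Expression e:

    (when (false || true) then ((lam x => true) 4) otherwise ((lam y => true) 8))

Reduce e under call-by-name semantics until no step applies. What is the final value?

Working:
step 0: (if (false || true) then ((\x.true) 4) else ((\y.true) 8))
step 1: [delta@0] (if true then ((\x.true) 4) else ((\y.true) 8))
step 2: [if@root] ((\x.true) 4)
step 3: [beta@root] true

Answer: true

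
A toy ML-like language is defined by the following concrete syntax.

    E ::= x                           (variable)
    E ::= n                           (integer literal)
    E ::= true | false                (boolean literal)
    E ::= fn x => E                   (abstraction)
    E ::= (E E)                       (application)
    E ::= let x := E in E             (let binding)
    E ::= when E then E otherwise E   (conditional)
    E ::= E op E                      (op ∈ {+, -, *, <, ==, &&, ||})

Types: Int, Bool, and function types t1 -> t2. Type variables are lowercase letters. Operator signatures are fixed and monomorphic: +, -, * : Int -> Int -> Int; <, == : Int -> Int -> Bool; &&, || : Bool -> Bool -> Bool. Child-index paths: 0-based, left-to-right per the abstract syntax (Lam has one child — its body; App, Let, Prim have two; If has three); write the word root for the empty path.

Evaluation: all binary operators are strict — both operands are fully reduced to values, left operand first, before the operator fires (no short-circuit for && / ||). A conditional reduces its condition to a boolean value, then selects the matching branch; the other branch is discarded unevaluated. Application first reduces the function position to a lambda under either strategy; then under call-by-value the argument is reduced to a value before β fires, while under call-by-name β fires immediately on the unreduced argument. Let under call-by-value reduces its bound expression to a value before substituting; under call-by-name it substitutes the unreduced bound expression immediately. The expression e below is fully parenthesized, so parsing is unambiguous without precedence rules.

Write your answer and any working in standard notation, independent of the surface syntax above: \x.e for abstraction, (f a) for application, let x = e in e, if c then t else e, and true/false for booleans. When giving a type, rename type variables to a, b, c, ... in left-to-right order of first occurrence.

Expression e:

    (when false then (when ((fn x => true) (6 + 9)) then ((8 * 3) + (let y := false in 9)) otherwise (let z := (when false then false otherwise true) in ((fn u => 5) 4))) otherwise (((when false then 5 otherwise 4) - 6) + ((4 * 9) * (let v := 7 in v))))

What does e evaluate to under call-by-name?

Answer: 250

Working:
step 0: (if false then (if ((\x.true) (6 + 9)) then ((8 * 3) + (let y = false in 9)) else (let z = (if false then false else true) in ((\u.5) 4))) else (((if false then 5 else 4) - 6) + ((4 * 9) * (let v = 7 in v))))
step 1: [if@root] (((if false then 5 else 4) - 6) + ((4 * 9) * (let v = 7 in v)))
step 2: [if@0.0] ((4 - 6) + ((4 * 9) * (let v = 7 in v)))
step 3: [delta@0] (-2 + ((4 * 9) * (let v = 7 in v)))
step 4: [delta@1.0] (-2 + (36 * (let v = 7 in v)))
step 5: [let@1.1] (-2 + (36 * 7))
step 6: [delta@1] (-2 + 252)
step 7: [delta@root] 250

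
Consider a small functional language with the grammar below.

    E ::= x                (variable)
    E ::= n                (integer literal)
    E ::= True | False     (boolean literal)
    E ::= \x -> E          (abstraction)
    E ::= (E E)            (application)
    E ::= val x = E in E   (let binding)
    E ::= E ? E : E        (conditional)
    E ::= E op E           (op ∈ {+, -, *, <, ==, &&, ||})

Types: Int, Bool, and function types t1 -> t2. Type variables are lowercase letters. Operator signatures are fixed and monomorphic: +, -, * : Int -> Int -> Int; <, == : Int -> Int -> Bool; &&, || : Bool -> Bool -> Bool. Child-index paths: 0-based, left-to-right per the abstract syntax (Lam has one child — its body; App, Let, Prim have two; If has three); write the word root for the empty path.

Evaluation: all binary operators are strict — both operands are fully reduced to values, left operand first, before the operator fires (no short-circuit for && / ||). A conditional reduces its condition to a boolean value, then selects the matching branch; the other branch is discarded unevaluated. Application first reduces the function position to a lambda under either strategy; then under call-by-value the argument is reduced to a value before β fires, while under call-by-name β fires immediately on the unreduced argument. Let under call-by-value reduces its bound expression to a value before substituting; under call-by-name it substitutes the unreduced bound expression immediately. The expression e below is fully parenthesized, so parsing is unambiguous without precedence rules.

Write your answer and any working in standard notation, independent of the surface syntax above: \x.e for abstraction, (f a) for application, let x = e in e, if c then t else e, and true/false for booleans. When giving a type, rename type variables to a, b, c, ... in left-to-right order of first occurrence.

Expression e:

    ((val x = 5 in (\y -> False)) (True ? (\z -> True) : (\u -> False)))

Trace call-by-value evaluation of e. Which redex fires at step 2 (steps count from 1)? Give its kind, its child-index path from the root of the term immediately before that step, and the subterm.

Answer: if at 1 : (if true then (\z.true) else (\u.false))

Derivation:
step 0: ((let x = 5 in (\y.false)) (if true then (\z.true) else (\u.false)))
step 1: [let@0] ((\y.false) (if true then (\z.true) else (\u.false)))
step 2: [if@1] ((\y.false) (\z.true))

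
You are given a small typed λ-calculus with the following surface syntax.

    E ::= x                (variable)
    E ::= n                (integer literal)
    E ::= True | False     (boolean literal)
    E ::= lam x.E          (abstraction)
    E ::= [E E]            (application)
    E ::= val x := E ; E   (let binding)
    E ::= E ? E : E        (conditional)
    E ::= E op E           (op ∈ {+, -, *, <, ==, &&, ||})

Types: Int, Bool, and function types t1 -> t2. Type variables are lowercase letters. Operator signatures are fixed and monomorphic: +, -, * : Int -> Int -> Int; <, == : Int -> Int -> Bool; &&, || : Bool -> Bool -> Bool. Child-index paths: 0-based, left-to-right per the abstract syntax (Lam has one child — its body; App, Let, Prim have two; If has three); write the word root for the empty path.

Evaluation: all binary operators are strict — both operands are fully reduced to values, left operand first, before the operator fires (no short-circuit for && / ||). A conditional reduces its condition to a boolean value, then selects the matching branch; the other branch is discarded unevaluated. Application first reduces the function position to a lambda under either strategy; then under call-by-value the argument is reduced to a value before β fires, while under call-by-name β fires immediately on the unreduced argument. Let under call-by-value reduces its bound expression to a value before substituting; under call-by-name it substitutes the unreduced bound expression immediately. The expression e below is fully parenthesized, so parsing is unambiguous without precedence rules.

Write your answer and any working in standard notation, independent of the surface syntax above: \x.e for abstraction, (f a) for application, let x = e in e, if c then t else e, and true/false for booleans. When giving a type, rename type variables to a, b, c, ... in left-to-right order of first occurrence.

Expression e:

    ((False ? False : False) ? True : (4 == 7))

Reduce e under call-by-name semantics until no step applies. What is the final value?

Working:
step 0: (if (if false then false else false) then true else (4 == 7))
step 1: [if@0] (if false then true else (4 == 7))
step 2: [if@root] (4 == 7)
step 3: [delta@root] false

Answer: false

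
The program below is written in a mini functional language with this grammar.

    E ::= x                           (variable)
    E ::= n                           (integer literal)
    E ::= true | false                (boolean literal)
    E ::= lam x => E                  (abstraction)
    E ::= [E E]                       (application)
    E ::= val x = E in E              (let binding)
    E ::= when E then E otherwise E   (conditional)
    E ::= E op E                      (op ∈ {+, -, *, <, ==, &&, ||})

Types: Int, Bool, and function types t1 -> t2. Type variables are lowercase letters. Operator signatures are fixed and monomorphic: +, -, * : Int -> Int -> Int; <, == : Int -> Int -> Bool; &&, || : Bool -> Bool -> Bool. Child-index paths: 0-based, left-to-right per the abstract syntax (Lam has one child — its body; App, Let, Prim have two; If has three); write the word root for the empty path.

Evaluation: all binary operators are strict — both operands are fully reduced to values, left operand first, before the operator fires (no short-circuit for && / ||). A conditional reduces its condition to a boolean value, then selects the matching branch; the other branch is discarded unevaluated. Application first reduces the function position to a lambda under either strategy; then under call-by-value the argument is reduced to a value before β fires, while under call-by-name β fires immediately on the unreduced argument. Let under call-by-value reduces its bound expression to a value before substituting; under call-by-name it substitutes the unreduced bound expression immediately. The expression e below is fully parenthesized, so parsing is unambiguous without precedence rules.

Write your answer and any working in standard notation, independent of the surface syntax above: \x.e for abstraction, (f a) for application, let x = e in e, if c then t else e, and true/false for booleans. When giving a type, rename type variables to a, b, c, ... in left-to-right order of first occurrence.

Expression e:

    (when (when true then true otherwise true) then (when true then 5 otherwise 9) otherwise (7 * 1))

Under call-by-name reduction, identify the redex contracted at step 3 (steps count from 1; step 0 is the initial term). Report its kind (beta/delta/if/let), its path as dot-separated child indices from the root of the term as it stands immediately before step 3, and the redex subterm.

Answer: if at root : (if true then 5 else 9)

Trace:
step 0: (if (if true then true else true) then (if true then 5 else 9) else (7 * 1))
step 1: [if@0] (if true then (if true then 5 else 9) else (7 * 1))
step 2: [if@root] (if true then 5 else 9)
step 3: [if@root] 5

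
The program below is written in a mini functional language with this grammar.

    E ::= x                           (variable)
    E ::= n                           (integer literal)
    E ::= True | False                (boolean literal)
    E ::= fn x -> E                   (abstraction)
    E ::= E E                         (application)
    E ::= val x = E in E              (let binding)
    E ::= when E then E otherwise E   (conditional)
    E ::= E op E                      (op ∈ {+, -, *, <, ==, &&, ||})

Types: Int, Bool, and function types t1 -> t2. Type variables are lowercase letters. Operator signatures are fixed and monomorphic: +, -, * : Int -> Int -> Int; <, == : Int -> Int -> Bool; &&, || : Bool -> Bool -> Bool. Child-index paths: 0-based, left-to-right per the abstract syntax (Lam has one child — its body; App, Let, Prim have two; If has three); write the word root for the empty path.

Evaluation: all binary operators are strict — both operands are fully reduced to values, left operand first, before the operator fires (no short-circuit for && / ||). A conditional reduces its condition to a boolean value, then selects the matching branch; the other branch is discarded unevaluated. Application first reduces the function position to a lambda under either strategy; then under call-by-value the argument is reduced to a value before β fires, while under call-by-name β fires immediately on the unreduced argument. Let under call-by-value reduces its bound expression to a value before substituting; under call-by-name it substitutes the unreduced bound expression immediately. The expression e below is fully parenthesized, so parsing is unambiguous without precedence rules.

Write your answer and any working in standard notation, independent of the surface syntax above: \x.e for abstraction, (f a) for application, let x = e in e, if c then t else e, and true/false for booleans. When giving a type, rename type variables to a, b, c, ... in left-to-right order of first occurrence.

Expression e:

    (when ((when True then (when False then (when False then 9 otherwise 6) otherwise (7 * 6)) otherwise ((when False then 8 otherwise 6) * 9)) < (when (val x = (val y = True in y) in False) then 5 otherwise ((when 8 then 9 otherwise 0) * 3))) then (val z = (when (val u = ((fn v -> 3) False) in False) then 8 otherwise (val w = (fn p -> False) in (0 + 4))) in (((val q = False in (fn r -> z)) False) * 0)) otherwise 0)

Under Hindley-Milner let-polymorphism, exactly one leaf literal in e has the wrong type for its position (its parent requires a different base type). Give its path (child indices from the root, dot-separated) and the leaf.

Working:
  unify Bool ~ Bool
  unify Bool ~ Bool
  unify Bool ~ Bool
  unify Int ~ Int
  unify Int ~ Int
  unify Int ~ Int
  unify Int ~ Int
  unify Bool ~ Bool
  unify Int ~ Int
  unify Int ~ Int
  unify Int ~ Int
  unify Int ~ Int
  unify Int ~ Int
let y : Bool
y : Bool
let x : Bool
  unify Bool ~ Bool
  unify Int ~ Bool
  FAIL: mismatch Int ~ Bool

Answer: 0.1.2.0.0 : 8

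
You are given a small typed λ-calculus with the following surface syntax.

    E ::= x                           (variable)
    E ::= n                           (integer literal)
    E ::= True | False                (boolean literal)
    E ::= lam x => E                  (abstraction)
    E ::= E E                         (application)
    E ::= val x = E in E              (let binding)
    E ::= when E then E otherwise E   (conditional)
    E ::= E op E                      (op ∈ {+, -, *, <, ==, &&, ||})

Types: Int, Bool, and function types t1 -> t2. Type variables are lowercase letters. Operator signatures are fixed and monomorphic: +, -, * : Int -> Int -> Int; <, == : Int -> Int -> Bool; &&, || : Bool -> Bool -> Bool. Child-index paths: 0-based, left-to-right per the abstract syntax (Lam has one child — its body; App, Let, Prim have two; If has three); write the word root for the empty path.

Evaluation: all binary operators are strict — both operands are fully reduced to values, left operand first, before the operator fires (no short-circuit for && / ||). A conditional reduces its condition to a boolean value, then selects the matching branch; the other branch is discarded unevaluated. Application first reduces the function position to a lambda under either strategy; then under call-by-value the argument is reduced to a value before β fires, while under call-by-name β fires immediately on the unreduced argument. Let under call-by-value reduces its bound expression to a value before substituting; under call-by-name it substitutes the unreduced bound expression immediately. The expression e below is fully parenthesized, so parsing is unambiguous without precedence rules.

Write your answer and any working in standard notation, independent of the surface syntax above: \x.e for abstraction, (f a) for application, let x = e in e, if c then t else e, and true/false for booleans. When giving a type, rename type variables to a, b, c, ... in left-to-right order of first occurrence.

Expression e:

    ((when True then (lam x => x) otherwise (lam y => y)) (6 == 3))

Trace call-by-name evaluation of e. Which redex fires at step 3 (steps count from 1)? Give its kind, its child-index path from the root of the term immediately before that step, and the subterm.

Answer: delta at root : (6 == 3)

Derivation:
step 0: ((if true then (\x.x) else (\y.y)) (6 == 3))
step 1: [if@0] ((\x.x) (6 == 3))
step 2: [beta@root] (6 == 3)
step 3: [delta@root] false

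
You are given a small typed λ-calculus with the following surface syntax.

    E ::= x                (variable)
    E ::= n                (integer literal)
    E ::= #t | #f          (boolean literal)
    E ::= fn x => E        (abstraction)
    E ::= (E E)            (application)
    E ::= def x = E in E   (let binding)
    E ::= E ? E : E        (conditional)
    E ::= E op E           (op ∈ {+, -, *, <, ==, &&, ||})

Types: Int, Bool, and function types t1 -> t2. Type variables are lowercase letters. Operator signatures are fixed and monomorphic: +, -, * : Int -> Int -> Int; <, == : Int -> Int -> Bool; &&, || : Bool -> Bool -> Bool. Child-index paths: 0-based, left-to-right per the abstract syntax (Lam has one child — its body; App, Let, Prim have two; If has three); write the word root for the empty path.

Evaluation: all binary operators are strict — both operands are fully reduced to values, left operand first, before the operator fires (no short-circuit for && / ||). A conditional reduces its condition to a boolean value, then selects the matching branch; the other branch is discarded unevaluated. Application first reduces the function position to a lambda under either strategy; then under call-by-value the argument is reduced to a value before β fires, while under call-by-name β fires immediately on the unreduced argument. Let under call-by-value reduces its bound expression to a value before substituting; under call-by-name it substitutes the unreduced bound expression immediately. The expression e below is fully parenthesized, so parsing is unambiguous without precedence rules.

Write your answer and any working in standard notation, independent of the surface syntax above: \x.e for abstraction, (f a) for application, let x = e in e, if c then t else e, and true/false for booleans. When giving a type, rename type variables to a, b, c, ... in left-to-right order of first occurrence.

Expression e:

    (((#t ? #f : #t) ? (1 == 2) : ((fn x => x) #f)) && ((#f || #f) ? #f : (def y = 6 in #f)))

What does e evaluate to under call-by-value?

Answer: false

Derivation:
step 0: ((if (if true then false else true) then (1 == 2) else ((\x.x) false)) && (if (false || false) then false else (let y = 6 in false)))
step 1: [if@0.0] ((if false then (1 == 2) else ((\x.x) false)) && (if (false || false) then false else (let y = 6 in false)))
step 2: [if@0] (((\x.x) false) && (if (false || false) then false else (let y = 6 in false)))
step 3: [beta@0] (false && (if (false || false) then false else (let y = 6 in false)))
step 4: [delta@1.0] (false && (if false then false else (let y = 6 in false)))
step 5: [if@1] (false && (let y = 6 in false))
step 6: [let@1] (false && false)
step 7: [delta@root] false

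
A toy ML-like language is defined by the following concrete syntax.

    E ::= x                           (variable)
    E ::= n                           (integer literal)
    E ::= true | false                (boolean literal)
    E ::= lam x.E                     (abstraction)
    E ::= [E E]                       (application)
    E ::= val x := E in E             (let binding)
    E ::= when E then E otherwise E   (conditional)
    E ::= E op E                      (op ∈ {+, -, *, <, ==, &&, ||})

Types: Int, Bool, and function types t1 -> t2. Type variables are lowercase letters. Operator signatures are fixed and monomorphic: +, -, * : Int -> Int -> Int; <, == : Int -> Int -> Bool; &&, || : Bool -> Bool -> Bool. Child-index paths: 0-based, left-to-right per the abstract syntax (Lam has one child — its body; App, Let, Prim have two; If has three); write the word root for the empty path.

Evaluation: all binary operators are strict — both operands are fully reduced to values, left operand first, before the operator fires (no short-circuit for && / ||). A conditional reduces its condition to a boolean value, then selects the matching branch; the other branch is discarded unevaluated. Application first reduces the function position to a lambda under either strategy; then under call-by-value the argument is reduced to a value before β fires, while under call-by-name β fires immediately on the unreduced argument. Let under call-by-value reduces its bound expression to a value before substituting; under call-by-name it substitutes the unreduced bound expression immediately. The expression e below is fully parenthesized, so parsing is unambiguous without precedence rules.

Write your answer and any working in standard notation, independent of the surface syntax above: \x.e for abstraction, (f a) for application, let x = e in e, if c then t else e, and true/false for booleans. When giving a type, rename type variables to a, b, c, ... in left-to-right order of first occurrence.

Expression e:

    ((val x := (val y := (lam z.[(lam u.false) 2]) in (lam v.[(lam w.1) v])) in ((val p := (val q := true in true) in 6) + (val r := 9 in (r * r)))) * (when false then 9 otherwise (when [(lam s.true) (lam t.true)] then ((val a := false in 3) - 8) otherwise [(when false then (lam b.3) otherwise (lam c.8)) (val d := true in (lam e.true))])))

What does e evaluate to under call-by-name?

Answer: -435

Derivation:
step 0: ((let x = (let y = (\z.((\u.false) 2)) in (\v.((\w.1) v))) in ((let p = (let q = true in true) in 6) + (let r = 9 in (r * r)))) * (if false then 9 else (if ((\s.true) (\t.true)) then ((let a = false in 3) - 8) else ((if false then (\b.3) else (\c.8)) (let d = true in (\e.true))))))
step 1: [let@0] (((let p = (let q = true in true) in 6) + (let r = 9 in (r * r))) * (if false then 9 else (if ((\s.true) (\t.true)) then ((let a = false in 3) - 8) else ((if false then (\b.3) else (\c.8)) (let d = true in (\e.true))))))
step 2: [let@0.0] ((6 + (let r = 9 in (r * r))) * (if false then 9 else (if ((\s.true) (\t.true)) then ((let a = false in 3) - 8) else ((if false then (\b.3) else (\c.8)) (let d = true in (\e.true))))))
step 3: [let@0.1] ((6 + (9 * 9)) * (if false then 9 else (if ((\s.true) (\t.true)) then ((let a = false in 3) - 8) else ((if false then (\b.3) else (\c.8)) (let d = true in (\e.true))))))
step 4: [delta@0.1] ((6 + 81) * (if false then 9 else (if ((\s.true) (\t.true)) then ((let a = false in 3) - 8) else ((if false then (\b.3) else (\c.8)) (let d = true in (\e.true))))))
step 5: [delta@0] (87 * (if false then 9 else (if ((\s.true) (\t.true)) then ((let a = false in 3) - 8) else ((if false then (\b.3) else (\c.8)) (let d = true in (\e.true))))))
step 6: [if@1] (87 * (if ((\s.true) (\t.true)) then ((let a = false in 3) - 8) else ((if false then (\b.3) else (\c.8)) (let d = true in (\e.true)))))
step 7: [beta@1.0] (87 * (if true then ((let a = false in 3) - 8) else ((if false then (\b.3) else (\c.8)) (let d = true in (\e.true)))))
step 8: [if@1] (87 * ((let a = false in 3) - 8))
step 9: [let@1.0] (87 * (3 - 8))
step 10: [delta@1] (87 * -5)
step 11: [delta@root] -435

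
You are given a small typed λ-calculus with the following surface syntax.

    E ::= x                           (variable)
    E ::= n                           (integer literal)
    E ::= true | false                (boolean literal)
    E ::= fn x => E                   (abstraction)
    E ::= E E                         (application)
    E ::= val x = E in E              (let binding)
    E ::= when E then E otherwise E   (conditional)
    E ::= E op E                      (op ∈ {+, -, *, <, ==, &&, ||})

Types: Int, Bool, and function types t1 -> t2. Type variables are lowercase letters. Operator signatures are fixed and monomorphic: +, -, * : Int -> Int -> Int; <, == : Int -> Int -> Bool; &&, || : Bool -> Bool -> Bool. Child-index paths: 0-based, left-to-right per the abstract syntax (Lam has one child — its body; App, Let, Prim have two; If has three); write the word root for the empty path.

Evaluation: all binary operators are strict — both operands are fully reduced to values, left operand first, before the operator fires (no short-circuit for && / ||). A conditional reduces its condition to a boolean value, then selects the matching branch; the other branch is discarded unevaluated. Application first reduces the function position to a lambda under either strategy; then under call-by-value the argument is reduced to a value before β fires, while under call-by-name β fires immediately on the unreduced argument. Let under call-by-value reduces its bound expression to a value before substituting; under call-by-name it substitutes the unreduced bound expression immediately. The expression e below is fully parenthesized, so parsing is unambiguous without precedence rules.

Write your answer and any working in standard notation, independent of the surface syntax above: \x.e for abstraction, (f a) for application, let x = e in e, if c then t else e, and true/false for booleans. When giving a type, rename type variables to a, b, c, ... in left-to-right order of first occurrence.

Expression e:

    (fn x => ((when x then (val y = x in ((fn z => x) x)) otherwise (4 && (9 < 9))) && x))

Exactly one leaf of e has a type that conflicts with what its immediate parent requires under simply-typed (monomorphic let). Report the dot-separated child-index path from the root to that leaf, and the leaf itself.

Derivation:
x : a
  unify a ~ Bool
x : Bool
let y : Bool
x : Bool
\z._ : b -> Bool
x : Bool
  unify b -> Bool ~ Bool -> c
  unify b ~ Bool
  unify Bool ~ c
_ _ : Bool
  unify Int ~ Bool
  FAIL: mismatch Int ~ Bool

Answer: 0.0.2.0 : 4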